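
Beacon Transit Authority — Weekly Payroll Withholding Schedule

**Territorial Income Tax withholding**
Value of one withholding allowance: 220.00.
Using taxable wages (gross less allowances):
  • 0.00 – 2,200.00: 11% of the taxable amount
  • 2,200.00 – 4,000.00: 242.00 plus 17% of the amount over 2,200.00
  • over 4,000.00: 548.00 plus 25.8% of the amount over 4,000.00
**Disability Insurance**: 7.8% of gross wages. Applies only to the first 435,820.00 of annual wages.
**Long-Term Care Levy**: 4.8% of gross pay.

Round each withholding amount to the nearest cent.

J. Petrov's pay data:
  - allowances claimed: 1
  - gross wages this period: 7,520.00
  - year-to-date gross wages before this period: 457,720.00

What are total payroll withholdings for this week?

Territorial Income Tax: taxable = 7,520.00 − 1×220.00 = 7,300.00
  548.00 + 25.8% × (7,300.00 − 4,000.00) = 548.00 + 25.8% × 3,300.00 = 1,399.40
Disability Insurance: YTD 457,720.00 ≥ cap 435,820.00 → 0.00
Long-Term Care Levy: 4.8% × 7,520.00 = 360.96
Total: 1,399.40 + 0.00 + 360.96 = 1,760.36

1,760.36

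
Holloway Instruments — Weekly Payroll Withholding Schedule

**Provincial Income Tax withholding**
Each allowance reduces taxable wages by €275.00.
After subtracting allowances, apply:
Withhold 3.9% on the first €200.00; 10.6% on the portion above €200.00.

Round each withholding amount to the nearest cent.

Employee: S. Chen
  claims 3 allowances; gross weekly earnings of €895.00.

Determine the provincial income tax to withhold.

€2.73

Provincial Income Tax: taxable = €895.00 − 3×€275.00 = €70.00
  3.9% × €70.00 = €2.73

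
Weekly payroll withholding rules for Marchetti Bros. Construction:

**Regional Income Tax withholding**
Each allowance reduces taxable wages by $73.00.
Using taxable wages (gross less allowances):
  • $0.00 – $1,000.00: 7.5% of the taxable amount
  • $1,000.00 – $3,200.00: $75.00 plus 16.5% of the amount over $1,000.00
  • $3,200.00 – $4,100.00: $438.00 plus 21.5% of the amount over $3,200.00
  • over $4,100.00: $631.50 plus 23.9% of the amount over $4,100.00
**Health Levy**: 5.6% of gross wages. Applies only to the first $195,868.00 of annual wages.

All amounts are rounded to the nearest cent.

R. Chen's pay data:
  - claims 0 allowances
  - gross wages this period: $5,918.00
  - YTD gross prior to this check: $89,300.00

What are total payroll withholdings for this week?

$1,397.41

Regional Income Tax: taxable = $5,918.00
  $631.50 + 23.9% × ($5,918.00 − $4,100.00) = $631.50 + 23.9% × $1,818.00 = $1,066.00
Health Levy: 5.6% × $5,918.00 = $331.41
Total: $1,066.00 + $331.41 = $1,397.41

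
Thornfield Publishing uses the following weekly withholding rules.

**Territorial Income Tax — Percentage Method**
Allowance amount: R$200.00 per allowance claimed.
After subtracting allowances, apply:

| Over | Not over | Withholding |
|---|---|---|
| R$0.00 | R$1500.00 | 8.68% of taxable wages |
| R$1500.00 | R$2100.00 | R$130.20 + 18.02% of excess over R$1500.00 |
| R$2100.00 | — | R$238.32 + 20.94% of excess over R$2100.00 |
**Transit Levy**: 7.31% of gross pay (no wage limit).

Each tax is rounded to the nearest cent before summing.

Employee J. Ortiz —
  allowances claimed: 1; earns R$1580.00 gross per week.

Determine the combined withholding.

R$235.28

Territorial Income Tax: taxable = R$1580.00 − 1×R$200.00 = R$1380.00
  8.68% × R$1380.00 = R$119.78
Transit Levy: 7.31% × R$1580.00 = R$115.50
Total: R$119.78 + R$115.50 = R$235.28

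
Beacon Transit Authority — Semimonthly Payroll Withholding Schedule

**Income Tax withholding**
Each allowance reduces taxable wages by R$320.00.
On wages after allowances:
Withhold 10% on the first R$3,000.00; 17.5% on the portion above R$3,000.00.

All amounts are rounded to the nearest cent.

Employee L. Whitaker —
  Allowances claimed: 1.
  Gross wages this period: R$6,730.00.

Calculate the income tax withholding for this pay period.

Income Tax: taxable = R$6,730.00 − 1×R$320.00 = R$6,410.00
  R$300.00 + 17.5% × (R$6,410.00 − R$3,000.00) = R$300.00 + 17.5% × R$3,410.00 = R$896.75

R$896.75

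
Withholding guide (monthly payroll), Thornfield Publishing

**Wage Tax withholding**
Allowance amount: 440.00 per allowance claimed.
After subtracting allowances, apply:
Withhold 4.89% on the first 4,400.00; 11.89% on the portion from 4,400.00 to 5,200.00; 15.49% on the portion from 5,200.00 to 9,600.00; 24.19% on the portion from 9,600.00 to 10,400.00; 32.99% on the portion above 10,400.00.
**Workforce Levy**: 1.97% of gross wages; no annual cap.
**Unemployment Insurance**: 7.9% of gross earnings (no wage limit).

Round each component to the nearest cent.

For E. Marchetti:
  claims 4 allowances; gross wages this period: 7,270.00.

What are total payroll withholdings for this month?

1,075.85

Wage Tax: taxable = 7,270.00 − 4×440.00 = 5,510.00
  310.28 + 15.49% × (5,510.00 − 5,200.00) = 310.28 + 15.49% × 310.00 = 358.30
Workforce Levy: 1.97% × 7,270.00 = 143.22
Unemployment Insurance: 7.9% × 7,270.00 = 574.33
Total: 358.30 + 143.22 + 574.33 = 1,075.85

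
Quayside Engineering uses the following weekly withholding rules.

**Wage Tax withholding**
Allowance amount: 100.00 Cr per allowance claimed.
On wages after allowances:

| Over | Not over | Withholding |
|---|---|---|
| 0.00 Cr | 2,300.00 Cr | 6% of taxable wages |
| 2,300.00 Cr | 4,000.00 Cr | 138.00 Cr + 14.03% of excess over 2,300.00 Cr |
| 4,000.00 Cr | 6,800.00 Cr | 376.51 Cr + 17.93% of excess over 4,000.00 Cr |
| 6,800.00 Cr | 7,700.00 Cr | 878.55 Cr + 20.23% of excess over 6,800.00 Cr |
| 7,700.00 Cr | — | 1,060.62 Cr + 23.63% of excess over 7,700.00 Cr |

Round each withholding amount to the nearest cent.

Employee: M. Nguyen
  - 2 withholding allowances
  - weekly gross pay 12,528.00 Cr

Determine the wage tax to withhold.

2,154.22 Cr

Wage Tax: taxable = 12,528.00 Cr − 2×100.00 Cr = 12,328.00 Cr
  1,060.62 Cr + 23.63% × (12,328.00 Cr − 7,700.00 Cr) = 1,060.62 Cr + 23.63% × 4,628.00 Cr = 2,154.22 Cr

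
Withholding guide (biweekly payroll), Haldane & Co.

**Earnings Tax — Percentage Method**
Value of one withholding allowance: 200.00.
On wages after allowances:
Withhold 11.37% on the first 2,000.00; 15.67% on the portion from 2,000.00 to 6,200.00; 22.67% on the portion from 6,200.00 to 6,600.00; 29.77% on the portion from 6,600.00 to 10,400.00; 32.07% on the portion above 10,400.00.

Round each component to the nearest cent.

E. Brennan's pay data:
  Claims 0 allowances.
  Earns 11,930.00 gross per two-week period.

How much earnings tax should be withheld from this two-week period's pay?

Earnings Tax: taxable = 11,930.00
  2,107.48 + 32.07% × (11,930.00 − 10,400.00) = 2,107.48 + 32.07% × 1,530.00 = 2,598.15

2,598.15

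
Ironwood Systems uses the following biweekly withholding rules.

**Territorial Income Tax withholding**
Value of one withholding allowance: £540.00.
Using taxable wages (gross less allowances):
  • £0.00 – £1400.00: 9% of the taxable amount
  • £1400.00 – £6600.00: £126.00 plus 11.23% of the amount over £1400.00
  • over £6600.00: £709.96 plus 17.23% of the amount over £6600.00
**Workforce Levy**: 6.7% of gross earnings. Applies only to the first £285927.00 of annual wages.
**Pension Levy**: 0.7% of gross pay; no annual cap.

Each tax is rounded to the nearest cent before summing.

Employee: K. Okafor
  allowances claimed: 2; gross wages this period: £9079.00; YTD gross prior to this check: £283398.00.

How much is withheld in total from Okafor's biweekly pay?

Territorial Income Tax: taxable = £9079.00 − 2×£540.00 = £7999.00
  £709.96 + 17.23% × (£7999.00 − £6600.00) = £709.96 + 17.23% × £1399.00 = £951.01
Workforce Levy: cap £285927.00 − YTD £283398.00 = £2529.00 subject; 6.7% × £2529.00 = £169.44
Pension Levy: 0.7% × £9079.00 = £63.55
Total: £951.01 + £169.44 + £63.55 = £1184.00

£1184.00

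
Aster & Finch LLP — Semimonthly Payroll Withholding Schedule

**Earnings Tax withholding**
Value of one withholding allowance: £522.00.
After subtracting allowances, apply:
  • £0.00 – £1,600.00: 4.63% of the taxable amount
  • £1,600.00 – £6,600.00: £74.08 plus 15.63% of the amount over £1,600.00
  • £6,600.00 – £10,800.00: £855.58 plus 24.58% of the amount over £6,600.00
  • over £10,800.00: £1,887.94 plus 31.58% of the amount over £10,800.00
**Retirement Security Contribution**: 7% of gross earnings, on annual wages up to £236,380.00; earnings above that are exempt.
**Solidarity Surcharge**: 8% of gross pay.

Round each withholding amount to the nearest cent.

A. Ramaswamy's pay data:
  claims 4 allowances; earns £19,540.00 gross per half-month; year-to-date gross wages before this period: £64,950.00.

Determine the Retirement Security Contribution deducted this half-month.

Retirement Security Contribution: 7% × £19,540.00 = £1,367.80

£1,367.80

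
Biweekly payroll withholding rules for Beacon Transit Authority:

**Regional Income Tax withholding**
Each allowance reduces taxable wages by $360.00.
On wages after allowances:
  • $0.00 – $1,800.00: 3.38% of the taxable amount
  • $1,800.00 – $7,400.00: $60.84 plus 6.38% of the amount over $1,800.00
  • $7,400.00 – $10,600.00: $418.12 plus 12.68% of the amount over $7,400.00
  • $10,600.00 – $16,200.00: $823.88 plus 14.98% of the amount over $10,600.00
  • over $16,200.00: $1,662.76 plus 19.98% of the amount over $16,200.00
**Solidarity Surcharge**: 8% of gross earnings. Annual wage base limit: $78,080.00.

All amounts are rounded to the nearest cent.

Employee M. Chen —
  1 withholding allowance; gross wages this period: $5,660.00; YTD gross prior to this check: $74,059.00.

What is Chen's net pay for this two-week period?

$5,054.18

Regional Income Tax: taxable = $5,660.00 − 1×$360.00 = $5,300.00
  $60.84 + 6.38% × ($5,300.00 − $1,800.00) = $60.84 + 6.38% × $3,500.00 = $284.14
Solidarity Surcharge: cap $78,080.00 − YTD $74,059.00 = $4,021.00 subject; 8% × $4,021.00 = $321.68
Total withheld: $284.14 + $321.68 = $605.82
Net pay: $5,660.00 − $605.82 = $5,054.18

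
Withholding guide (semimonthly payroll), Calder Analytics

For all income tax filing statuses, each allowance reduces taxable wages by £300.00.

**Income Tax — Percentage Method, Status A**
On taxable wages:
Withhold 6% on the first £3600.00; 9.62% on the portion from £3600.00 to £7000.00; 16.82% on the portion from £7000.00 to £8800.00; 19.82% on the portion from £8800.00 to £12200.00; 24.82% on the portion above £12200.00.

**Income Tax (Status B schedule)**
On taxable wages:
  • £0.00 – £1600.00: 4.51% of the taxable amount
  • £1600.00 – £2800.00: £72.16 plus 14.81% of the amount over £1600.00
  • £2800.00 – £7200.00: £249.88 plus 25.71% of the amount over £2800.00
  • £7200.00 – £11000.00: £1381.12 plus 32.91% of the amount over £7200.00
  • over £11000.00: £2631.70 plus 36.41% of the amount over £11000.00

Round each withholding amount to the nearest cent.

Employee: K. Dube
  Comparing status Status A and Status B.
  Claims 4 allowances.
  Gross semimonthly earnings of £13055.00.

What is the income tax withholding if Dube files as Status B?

Income Tax (Status B): taxable = £13055.00 − 4×£300.00 = £11855.00
  £2631.70 + 36.41% × (£11855.00 − £11000.00) = £2631.70 + 36.41% × £855.00 = £2943.01

£2943.01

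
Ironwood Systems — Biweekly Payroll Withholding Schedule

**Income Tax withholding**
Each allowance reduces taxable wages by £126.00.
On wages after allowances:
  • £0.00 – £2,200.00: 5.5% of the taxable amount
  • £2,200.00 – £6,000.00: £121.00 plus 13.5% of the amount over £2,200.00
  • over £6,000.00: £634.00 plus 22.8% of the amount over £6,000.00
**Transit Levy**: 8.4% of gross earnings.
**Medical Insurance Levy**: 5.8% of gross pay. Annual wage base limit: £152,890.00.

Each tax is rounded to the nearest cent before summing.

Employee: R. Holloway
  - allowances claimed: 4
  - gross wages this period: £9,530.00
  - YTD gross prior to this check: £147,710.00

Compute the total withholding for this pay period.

Income Tax: taxable = £9,530.00 − 4×£126.00 = £9,026.00
  £634.00 + 22.8% × (£9,026.00 − £6,000.00) = £634.00 + 22.8% × £3,026.00 = £1,323.93
Transit Levy: 8.4% × £9,530.00 = £800.52
Medical Insurance Levy: cap £152,890.00 − YTD £147,710.00 = £5,180.00 subject; 5.8% × £5,180.00 = £300.44
Total: £1,323.93 + £800.52 + £300.44 = £2,424.89

£2,424.89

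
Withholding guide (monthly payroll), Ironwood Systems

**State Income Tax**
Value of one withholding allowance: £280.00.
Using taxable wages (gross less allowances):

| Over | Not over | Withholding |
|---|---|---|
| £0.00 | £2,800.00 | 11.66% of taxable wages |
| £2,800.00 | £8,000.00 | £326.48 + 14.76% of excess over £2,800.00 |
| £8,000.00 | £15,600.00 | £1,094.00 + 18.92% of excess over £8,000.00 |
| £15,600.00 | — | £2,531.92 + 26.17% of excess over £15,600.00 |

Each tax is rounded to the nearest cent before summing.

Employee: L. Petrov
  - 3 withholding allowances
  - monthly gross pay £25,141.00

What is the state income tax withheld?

State Income Tax: taxable = £25,141.00 − 3×£280.00 = £24,301.00
  £2,531.92 + 26.17% × (£24,301.00 − £15,600.00) = £2,531.92 + 26.17% × £8,701.00 = £4,808.97

£4,808.97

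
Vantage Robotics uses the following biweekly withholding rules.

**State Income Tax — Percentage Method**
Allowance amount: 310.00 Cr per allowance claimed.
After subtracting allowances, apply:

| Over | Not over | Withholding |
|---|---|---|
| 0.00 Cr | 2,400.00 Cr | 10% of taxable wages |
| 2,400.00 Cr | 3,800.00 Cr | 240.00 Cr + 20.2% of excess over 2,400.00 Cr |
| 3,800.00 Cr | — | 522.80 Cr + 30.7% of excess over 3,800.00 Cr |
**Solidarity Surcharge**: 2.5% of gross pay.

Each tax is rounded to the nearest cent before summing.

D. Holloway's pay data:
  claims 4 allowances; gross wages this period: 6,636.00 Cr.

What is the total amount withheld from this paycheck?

1,178.67 Cr

State Income Tax: taxable = 6,636.00 Cr − 4×310.00 Cr = 5,396.00 Cr
  522.80 Cr + 30.7% × (5,396.00 Cr − 3,800.00 Cr) = 522.80 Cr + 30.7% × 1,596.00 Cr = 1,012.77 Cr
Solidarity Surcharge: 2.5% × 6,636.00 Cr = 165.90 Cr
Total: 1,012.77 Cr + 165.90 Cr = 1,178.67 Cr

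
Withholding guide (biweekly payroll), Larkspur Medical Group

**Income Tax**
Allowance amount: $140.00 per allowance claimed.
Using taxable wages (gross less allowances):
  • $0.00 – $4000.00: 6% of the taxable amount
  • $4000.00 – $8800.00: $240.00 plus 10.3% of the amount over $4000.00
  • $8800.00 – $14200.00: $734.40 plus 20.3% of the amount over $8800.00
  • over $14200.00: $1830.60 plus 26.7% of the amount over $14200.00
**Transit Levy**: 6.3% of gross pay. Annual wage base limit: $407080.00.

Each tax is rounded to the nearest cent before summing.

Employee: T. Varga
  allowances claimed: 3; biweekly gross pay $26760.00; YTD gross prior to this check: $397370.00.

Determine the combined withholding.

$5683.71

Income Tax: taxable = $26760.00 − 3×$140.00 = $26340.00
  $1830.60 + 26.7% × ($26340.00 − $14200.00) = $1830.60 + 26.7% × $12140.00 = $5071.98
Transit Levy: cap $407080.00 − YTD $397370.00 = $9710.00 subject; 6.3% × $9710.00 = $611.73
Total: $5071.98 + $611.73 = $5683.71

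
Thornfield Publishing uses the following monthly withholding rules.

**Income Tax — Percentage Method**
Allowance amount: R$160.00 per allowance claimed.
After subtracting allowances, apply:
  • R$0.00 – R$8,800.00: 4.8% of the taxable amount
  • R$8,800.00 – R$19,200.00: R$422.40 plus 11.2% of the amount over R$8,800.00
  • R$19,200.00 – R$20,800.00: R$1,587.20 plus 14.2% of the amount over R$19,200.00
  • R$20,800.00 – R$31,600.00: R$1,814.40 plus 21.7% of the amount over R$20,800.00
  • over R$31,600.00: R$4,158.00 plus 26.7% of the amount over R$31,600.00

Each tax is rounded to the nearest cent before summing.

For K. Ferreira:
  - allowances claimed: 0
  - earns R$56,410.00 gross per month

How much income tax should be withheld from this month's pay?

Income Tax: taxable = R$56,410.00
  R$4,158.00 + 26.7% × (R$56,410.00 − R$31,600.00) = R$4,158.00 + 26.7% × R$24,810.00 = R$10,782.27

R$10,782.27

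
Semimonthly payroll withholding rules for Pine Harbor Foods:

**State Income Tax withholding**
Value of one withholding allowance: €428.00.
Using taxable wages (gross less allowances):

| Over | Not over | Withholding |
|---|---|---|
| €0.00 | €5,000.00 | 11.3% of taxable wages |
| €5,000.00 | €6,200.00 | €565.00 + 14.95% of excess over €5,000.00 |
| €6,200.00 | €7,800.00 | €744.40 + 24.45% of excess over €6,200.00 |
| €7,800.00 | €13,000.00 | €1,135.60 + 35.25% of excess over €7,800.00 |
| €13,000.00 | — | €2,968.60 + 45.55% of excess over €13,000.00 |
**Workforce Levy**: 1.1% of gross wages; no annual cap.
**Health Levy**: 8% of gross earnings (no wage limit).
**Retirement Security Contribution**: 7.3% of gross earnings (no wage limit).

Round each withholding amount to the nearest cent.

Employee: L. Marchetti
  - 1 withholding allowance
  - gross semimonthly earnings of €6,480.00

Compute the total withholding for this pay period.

€1,784.99

State Income Tax: taxable = €6,480.00 − 1×€428.00 = €6,052.00
  €565.00 + 14.95% × (€6,052.00 − €5,000.00) = €565.00 + 14.95% × €1,052.00 = €722.27
Workforce Levy: 1.1% × €6,480.00 = €71.28
Health Levy: 8% × €6,480.00 = €518.40
Retirement Security Contribution: 7.3% × €6,480.00 = €473.04
Total: €722.27 + €71.28 + €518.40 + €473.04 = €1,784.99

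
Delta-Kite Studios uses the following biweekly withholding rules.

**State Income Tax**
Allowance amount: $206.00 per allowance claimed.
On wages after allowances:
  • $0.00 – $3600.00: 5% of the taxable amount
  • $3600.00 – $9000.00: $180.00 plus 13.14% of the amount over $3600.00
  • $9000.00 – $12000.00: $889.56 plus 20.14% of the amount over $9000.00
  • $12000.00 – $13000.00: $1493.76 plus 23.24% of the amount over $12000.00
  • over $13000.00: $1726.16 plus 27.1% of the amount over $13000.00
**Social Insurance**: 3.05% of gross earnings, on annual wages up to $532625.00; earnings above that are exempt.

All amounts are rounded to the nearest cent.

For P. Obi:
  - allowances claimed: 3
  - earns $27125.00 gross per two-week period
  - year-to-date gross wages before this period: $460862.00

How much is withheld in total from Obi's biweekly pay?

State Income Tax: taxable = $27125.00 − 3×$206.00 = $26507.00
  $1726.16 + 27.1% × ($26507.00 − $13000.00) = $1726.16 + 27.1% × $13507.00 = $5386.56
Social Insurance: 3.05% × $27125.00 = $827.31
Total: $5386.56 + $827.31 = $6213.87

$6213.87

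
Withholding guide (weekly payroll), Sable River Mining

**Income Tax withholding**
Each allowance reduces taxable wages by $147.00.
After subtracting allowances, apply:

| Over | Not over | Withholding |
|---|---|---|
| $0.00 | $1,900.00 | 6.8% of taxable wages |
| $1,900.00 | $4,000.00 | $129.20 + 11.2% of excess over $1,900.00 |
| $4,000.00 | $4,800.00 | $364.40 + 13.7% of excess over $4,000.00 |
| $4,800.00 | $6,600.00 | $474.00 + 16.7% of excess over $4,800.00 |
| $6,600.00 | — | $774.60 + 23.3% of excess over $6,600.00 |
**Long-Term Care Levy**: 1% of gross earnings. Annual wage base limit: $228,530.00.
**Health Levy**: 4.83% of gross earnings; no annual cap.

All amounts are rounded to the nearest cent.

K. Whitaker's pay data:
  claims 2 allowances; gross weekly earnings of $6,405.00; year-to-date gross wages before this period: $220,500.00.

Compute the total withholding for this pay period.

Income Tax: taxable = $6,405.00 − 2×$147.00 = $6,111.00
  $474.00 + 16.7% × ($6,111.00 − $4,800.00) = $474.00 + 16.7% × $1,311.00 = $692.94
Long-Term Care Levy: 1% × $6,405.00 = $64.05
Health Levy: 4.83% × $6,405.00 = $309.36
Total: $692.94 + $64.05 + $309.36 = $1,066.35

$1,066.35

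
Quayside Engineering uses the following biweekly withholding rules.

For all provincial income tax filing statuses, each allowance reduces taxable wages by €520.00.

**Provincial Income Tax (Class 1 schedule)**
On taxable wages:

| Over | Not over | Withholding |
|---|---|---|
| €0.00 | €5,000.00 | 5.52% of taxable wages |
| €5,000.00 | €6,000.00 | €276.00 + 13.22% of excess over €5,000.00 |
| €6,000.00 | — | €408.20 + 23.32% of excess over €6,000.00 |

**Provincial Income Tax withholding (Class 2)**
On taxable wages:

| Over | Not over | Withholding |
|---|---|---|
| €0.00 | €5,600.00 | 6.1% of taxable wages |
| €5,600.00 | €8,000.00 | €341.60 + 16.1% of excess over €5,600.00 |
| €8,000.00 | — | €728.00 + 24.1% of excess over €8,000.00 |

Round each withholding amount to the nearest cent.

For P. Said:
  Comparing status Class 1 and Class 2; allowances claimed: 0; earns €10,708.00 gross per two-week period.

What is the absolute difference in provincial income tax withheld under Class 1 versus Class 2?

€125.48

Provincial Income Tax (Class 1): taxable = €10,708.00
  €408.20 + 23.32% × (€10,708.00 − €6,000.00) = €408.20 + 23.32% × €4,708.00 = €1,506.11
Provincial Income Tax (Class 2): taxable = €10,708.00
  €728.00 + 24.1% × (€10,708.00 − €8,000.00) = €728.00 + 24.1% × €2,708.00 = €1,380.63
Difference: |€1,506.11 − €1,380.63| = €125.48 (higher under Class 1)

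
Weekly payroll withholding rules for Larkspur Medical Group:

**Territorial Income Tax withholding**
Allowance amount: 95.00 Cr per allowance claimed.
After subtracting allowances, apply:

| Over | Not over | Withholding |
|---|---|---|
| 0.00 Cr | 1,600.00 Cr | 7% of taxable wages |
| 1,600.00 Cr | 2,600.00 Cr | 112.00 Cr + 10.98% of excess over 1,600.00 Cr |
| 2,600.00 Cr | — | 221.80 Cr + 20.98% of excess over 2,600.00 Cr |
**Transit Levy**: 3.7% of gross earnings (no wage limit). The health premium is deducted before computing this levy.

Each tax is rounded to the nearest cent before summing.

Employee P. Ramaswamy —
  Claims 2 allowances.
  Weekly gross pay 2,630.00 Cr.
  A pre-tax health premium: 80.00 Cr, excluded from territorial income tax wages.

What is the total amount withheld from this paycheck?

Territorial Income Tax: taxable = 2,630.00 Cr − 80.00 Cr − 2×95.00 Cr = 2,360.00 Cr
  112.00 Cr + 10.98% × (2,360.00 Cr − 1,600.00 Cr) = 112.00 Cr + 10.98% × 760.00 Cr = 195.45 Cr
Transit Levy: 3.7% × 2,550.00 Cr = 94.35 Cr
Total: 195.45 Cr + 94.35 Cr = 289.80 Cr

289.80 Cr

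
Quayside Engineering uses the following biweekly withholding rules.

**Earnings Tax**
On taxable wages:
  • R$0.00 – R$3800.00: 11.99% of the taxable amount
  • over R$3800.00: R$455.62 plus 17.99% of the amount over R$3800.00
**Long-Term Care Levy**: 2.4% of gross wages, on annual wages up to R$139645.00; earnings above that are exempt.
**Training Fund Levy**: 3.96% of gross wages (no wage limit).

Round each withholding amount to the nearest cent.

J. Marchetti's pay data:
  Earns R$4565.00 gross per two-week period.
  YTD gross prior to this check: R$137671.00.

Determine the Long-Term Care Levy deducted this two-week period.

Long-Term Care Levy: cap R$139645.00 − YTD R$137671.00 = R$1974.00 subject; 2.4% × R$1974.00 = R$47.38

R$47.38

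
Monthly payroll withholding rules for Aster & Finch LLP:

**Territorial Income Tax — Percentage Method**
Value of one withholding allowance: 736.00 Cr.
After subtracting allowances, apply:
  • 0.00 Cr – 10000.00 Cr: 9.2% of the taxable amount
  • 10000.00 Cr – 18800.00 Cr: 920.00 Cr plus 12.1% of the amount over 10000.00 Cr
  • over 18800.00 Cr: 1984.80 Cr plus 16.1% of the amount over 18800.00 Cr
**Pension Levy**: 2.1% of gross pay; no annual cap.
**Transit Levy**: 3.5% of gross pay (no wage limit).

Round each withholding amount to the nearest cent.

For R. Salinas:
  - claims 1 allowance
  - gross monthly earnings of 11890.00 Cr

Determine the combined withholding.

1725.47 Cr

Territorial Income Tax: taxable = 11890.00 Cr − 1×736.00 Cr = 11154.00 Cr
  920.00 Cr + 12.1% × (11154.00 Cr − 10000.00 Cr) = 920.00 Cr + 12.1% × 1154.00 Cr = 1059.63 Cr
Pension Levy: 2.1% × 11890.00 Cr = 249.69 Cr
Transit Levy: 3.5% × 11890.00 Cr = 416.15 Cr
Total: 1059.63 Cr + 249.69 Cr + 416.15 Cr = 1725.47 Cr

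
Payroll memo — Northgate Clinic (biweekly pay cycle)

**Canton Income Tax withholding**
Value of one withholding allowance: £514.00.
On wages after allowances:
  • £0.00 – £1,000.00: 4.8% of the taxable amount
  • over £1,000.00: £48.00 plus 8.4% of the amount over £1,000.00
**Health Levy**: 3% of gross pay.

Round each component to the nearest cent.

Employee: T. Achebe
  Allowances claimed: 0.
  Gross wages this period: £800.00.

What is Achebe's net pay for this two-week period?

£737.60

Canton Income Tax: taxable = £800.00
  4.8% × £800.00 = £38.40
Health Levy: 3% × £800.00 = £24.00
Total withheld: £38.40 + £24.00 = £62.40
Net pay: £800.00 − £62.40 = £737.60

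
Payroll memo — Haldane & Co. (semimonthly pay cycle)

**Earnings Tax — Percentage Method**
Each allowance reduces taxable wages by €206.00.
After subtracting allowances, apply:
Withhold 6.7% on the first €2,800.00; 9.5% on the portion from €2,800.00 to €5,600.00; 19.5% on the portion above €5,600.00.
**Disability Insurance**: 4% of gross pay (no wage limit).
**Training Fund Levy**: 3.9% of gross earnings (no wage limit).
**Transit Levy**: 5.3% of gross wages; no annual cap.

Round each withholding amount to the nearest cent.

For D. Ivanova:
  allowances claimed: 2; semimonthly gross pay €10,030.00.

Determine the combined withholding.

Earnings Tax: taxable = €10,030.00 − 2×€206.00 = €9,618.00
  €453.60 + 19.5% × (€9,618.00 − €5,600.00) = €453.60 + 19.5% × €4,018.00 = €1,237.11
Disability Insurance: 4% × €10,030.00 = €401.20
Training Fund Levy: 3.9% × €10,030.00 = €391.17
Transit Levy: 5.3% × €10,030.00 = €531.59
Total: €1,237.11 + €401.20 + €391.17 + €531.59 = €2,561.07

€2,561.07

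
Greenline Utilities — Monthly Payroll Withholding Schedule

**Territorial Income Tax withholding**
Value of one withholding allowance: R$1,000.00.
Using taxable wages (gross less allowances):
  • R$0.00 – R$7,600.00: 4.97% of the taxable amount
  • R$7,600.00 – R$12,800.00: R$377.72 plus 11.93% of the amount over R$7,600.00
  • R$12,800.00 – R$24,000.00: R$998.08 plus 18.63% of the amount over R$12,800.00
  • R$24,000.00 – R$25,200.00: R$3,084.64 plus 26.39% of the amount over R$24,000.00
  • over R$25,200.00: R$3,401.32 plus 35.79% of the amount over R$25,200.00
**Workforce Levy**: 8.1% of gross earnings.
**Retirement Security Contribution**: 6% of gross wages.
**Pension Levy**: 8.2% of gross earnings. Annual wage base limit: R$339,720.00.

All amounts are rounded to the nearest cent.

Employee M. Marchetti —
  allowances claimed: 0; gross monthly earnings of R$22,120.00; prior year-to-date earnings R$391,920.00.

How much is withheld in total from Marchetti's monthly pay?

R$5,853.32

Territorial Income Tax: taxable = R$22,120.00
  R$998.08 + 18.63% × (R$22,120.00 − R$12,800.00) = R$998.08 + 18.63% × R$9,320.00 = R$2,734.40
Workforce Levy: 8.1% × R$22,120.00 = R$1,791.72
Retirement Security Contribution: 6% × R$22,120.00 = R$1,327.20
Pension Levy: YTD R$391,920.00 ≥ cap R$339,720.00 → R$0.00
Total: R$2,734.40 + R$1,791.72 + R$1,327.20 + R$0.00 = R$5,853.32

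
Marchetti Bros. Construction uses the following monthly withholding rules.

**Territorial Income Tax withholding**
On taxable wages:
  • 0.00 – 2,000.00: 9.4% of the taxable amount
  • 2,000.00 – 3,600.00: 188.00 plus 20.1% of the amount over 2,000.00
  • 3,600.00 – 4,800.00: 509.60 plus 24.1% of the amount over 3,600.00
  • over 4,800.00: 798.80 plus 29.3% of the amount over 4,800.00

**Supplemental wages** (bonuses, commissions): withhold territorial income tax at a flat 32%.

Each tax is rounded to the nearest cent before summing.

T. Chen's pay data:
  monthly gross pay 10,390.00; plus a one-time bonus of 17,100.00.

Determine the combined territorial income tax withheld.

7,908.67

Territorial Income Tax: taxable = 10,390.00
  798.80 + 29.3% × (10,390.00 − 4,800.00) = 798.80 + 29.3% × 5,590.00 = 2,436.67
Supplemental (32% flat on bonus): 32% × 17,100.00 = 5,472.00
Total territorial income tax: 2,436.67 + 5,472.00 = 7,908.67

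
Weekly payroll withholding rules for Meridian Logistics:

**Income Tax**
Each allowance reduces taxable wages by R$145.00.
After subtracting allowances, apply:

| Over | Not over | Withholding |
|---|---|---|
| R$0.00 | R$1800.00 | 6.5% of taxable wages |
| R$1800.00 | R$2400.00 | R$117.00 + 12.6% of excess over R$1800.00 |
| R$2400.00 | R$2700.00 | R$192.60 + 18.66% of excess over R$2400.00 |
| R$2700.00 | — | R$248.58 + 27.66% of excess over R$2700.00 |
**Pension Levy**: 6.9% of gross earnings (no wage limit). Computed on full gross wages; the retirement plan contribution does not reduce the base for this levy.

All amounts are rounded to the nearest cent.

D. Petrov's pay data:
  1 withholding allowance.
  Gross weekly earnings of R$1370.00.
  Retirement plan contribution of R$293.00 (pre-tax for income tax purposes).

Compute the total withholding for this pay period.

R$155.11

Income Tax: taxable = R$1370.00 − R$293.00 − 1×R$145.00 = R$932.00
  6.5% × R$932.00 = R$60.58
Pension Levy: 6.9% × R$1370.00 = R$94.53
Total: R$60.58 + R$94.53 = R$155.11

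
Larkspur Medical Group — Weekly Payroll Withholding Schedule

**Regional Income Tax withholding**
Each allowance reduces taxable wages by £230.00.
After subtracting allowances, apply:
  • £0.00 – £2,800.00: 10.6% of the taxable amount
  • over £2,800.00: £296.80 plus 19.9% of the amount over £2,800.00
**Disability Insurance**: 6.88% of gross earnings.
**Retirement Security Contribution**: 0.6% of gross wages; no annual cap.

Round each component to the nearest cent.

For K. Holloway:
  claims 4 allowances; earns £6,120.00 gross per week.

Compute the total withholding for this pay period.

£1,232.18

Regional Income Tax: taxable = £6,120.00 − 4×£230.00 = £5,200.00
  £296.80 + 19.9% × (£5,200.00 − £2,800.00) = £296.80 + 19.9% × £2,400.00 = £774.40
Disability Insurance: 6.88% × £6,120.00 = £421.06
Retirement Security Contribution: 0.6% × £6,120.00 = £36.72
Total: £774.40 + £421.06 + £36.72 = £1,232.18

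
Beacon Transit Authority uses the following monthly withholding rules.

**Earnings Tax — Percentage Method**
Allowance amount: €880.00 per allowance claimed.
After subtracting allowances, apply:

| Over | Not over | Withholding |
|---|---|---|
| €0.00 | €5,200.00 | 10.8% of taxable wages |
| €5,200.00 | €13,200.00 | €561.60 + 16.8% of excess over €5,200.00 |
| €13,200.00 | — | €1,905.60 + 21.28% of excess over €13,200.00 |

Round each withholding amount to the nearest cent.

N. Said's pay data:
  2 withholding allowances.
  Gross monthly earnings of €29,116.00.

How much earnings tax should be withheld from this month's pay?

Earnings Tax: taxable = €29,116.00 − 2×€880.00 = €27,356.00
  €1,905.60 + 21.28% × (€27,356.00 − €13,200.00) = €1,905.60 + 21.28% × €14,156.00 = €4,918.00

€4,918.00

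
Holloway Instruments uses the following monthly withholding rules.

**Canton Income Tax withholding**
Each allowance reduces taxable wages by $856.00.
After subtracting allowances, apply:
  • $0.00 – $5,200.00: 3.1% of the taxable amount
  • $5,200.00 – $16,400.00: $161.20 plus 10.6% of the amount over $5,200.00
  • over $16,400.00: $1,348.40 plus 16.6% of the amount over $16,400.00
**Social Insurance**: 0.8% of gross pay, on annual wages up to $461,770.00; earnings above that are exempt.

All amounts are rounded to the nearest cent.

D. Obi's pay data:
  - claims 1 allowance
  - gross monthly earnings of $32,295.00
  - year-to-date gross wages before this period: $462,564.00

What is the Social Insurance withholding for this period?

$0.00

Social Insurance: YTD $462,564.00 ≥ cap $461,770.00 → $0.00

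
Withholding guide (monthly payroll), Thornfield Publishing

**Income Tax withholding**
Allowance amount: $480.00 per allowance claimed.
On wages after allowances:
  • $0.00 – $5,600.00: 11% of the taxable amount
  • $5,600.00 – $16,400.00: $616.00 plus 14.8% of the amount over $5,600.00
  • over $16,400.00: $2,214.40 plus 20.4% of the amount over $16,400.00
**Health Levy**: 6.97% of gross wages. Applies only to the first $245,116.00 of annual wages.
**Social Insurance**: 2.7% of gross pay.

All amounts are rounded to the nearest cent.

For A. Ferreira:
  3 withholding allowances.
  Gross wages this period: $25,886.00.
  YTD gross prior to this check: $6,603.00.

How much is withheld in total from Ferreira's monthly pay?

$6,358.95

Income Tax: taxable = $25,886.00 − 3×$480.00 = $24,446.00
  $2,214.40 + 20.4% × ($24,446.00 − $16,400.00) = $2,214.40 + 20.4% × $8,046.00 = $3,855.78
Health Levy: 6.97% × $25,886.00 = $1,804.25
Social Insurance: 2.7% × $25,886.00 = $698.92
Total: $3,855.78 + $1,804.25 + $698.92 = $6,358.95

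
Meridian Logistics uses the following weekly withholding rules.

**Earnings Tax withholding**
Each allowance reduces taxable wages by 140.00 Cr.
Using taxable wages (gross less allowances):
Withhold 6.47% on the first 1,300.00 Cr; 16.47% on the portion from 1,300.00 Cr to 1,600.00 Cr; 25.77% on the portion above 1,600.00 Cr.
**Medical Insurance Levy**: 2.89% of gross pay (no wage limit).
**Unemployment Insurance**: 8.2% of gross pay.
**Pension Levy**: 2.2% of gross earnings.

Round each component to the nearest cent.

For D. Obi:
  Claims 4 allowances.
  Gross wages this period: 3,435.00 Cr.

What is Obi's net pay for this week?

Earnings Tax: taxable = 3,435.00 Cr − 4×140.00 Cr = 2,875.00 Cr
  133.52 Cr + 25.77% × (2,875.00 Cr − 1,600.00 Cr) = 133.52 Cr + 25.77% × 1,275.00 Cr = 462.09 Cr
Medical Insurance Levy: 2.89% × 3,435.00 Cr = 99.27 Cr
Unemployment Insurance: 8.2% × 3,435.00 Cr = 281.67 Cr
Pension Levy: 2.2% × 3,435.00 Cr = 75.57 Cr
Total withheld: 462.09 Cr + 99.27 Cr + 281.67 Cr + 75.57 Cr = 918.60 Cr
Net pay: 3,435.00 Cr − 918.60 Cr = 2,516.40 Cr

2,516.40 Cr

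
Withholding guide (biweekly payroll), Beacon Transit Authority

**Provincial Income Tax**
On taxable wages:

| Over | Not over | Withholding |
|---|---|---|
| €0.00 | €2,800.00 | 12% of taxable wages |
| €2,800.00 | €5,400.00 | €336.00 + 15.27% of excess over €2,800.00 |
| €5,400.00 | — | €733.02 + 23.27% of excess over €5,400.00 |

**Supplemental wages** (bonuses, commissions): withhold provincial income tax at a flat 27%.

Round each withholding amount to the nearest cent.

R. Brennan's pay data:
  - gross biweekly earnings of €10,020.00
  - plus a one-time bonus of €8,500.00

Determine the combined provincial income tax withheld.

Provincial Income Tax: taxable = €10,020.00
  €733.02 + 23.27% × (€10,020.00 − €5,400.00) = €733.02 + 23.27% × €4,620.00 = €1,808.09
Supplemental (27% flat on bonus): 27% × €8,500.00 = €2,295.00
Total provincial income tax: €1,808.09 + €2,295.00 = €4,103.09

€4,103.09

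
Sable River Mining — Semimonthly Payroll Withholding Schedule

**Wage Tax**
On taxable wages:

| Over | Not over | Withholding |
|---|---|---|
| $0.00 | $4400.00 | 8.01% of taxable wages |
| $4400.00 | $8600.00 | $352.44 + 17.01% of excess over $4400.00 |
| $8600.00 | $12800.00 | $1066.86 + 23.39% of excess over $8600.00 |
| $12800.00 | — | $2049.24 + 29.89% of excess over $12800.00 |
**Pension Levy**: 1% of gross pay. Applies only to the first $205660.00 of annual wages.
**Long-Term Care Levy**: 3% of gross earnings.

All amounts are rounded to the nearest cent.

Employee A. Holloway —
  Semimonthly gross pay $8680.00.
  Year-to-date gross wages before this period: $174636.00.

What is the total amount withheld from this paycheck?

Wage Tax: taxable = $8680.00
  $1066.86 + 23.39% × ($8680.00 − $8600.00) = $1066.86 + 23.39% × $80.00 = $1085.57
Pension Levy: 1% × $8680.00 = $86.80
Long-Term Care Levy: 3% × $8680.00 = $260.40
Total: $1085.57 + $86.80 + $260.40 = $1432.77

$1432.77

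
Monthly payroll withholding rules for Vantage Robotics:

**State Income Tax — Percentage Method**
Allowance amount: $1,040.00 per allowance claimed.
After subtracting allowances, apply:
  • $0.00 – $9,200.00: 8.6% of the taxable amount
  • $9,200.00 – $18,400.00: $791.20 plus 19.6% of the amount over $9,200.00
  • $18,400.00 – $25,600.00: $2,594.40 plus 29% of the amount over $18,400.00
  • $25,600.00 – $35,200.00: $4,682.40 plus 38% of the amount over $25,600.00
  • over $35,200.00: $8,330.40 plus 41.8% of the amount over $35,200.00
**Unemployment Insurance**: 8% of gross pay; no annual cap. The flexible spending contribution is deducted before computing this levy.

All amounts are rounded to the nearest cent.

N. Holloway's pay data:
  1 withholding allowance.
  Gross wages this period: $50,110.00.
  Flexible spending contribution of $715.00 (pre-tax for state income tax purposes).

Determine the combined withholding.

State Income Tax: taxable = $50,110.00 − $715.00 − 1×$1,040.00 = $48,355.00
  $8,330.40 + 41.8% × ($48,355.00 − $35,200.00) = $8,330.40 + 41.8% × $13,155.00 = $13,829.19
Unemployment Insurance: 8% × $49,395.00 = $3,951.60
Total: $13,829.19 + $3,951.60 = $17,780.79

$17,780.79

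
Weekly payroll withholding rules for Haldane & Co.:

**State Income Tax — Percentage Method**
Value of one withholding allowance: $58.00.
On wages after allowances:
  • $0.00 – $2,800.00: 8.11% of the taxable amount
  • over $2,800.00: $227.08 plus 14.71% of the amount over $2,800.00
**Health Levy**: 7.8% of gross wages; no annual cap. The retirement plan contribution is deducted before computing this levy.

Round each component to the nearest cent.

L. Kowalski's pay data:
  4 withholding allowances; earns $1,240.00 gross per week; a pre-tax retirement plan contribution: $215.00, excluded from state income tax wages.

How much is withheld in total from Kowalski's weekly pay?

State Income Tax: taxable = $1,240.00 − $215.00 − 4×$58.00 = $793.00
  8.11% × $793.00 = $64.31
Health Levy: 7.8% × $1,025.00 = $79.95
Total: $64.31 + $79.95 = $144.26

$144.26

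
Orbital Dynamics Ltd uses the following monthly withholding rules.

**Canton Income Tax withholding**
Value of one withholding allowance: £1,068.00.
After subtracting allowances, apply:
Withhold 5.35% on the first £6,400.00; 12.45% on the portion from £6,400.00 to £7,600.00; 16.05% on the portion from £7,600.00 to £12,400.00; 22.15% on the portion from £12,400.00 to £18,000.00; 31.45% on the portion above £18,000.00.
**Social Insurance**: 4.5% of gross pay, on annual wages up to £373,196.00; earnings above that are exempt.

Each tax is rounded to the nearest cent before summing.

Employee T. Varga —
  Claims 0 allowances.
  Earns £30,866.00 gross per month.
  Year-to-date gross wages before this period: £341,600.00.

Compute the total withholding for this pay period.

Canton Income Tax: taxable = £30,866.00
  £2,502.60 + 31.45% × (£30,866.00 − £18,000.00) = £2,502.60 + 31.45% × £12,866.00 = £6,548.96
Social Insurance: 4.5% × £30,866.00 = £1,388.97
Total: £6,548.96 + £1,388.97 = £7,937.93

£7,937.93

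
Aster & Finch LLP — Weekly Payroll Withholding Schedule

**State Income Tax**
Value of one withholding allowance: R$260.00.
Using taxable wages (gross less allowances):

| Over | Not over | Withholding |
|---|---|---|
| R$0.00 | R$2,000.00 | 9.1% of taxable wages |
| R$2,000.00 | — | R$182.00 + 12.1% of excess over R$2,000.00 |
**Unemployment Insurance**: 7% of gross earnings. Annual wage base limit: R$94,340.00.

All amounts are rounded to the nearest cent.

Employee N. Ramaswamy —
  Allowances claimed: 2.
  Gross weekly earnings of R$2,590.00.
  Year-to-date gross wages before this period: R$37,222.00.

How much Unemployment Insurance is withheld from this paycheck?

R$181.30

Unemployment Insurance: 7% × R$2,590.00 = R$181.30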